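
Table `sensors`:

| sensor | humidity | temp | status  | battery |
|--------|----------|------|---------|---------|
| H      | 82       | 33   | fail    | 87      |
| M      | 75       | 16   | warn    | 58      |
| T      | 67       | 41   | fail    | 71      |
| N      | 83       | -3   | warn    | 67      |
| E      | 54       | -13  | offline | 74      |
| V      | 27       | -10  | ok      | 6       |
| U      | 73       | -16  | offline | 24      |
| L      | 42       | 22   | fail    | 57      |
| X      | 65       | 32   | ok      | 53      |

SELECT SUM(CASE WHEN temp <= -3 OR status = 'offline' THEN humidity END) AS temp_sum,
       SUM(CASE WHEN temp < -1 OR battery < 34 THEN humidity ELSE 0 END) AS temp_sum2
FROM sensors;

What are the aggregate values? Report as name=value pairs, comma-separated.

[temp_sum: temp <= -3 OR status = 'offline']
sensor=H: ✗
sensor=M: ✗
sensor=T: ✗
sensor=N: ✓ → 83
sensor=E: ✓ → 54
sensor=V: ✓ → 27
sensor=U: ✓ → 73
sensor=L: ✗
sensor=X: ✗
temp_sum = 83 + 54 + 27 + 73 = 237
—
[temp_sum2: temp < -1 OR battery < 34]
sensor=H: ✗
sensor=M: ✗
sensor=T: ✗
sensor=N: ✓ → 83
sensor=E: ✓ → 54
sensor=V: ✓ → 27
sensor=U: ✓ → 73
sensor=L: ✗
sensor=X: ✗
temp_sum2 = 83 + 54 + 27 + 73 = 237

temp_sum=237, temp_sum2=237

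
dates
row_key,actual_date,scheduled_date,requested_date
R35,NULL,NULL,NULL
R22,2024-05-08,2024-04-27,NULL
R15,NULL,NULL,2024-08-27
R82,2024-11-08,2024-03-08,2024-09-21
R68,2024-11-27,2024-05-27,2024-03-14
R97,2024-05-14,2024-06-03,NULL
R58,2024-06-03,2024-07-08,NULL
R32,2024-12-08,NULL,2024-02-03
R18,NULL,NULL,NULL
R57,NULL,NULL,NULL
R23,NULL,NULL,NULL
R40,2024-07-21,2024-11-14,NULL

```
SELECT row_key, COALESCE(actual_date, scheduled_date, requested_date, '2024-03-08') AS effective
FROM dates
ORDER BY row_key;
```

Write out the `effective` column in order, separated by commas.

2024-08-27, 2024-03-08, 2024-05-08, 2024-03-08, 2024-12-08, 2024-03-08, 2024-07-21, 2024-03-08, 2024-06-03, 2024-11-27, 2024-11-08, 2024-05-14

row_key=R15: actual_date=NULL, scheduled_date=NULL, requested_date=2024-08-27 → 2024-08-27
row_key=R18: actual_date=NULL, scheduled_date=NULL, requested_date=NULL, → literal 2024-03-08 → 2024-03-08
row_key=R22: actual_date=2024-05-08 → 2024-05-08
row_key=R23: actual_date=NULL, scheduled_date=NULL, requested_date=NULL, → literal 2024-03-08 → 2024-03-08
row_key=R32: actual_date=2024-12-08 → 2024-12-08
row_key=R35: actual_date=NULL, scheduled_date=NULL, requested_date=NULL, → literal 2024-03-08 → 2024-03-08
row_key=R40: actual_date=2024-07-21 → 2024-07-21
row_key=R57: actual_date=NULL, scheduled_date=NULL, requested_date=NULL, → literal 2024-03-08 → 2024-03-08
row_key=R58: actual_date=2024-06-03 → 2024-06-03
row_key=R68: actual_date=2024-11-27 → 2024-11-27
row_key=R82: actual_date=2024-11-08 → 2024-11-08
row_key=R97: actual_date=2024-05-14 → 2024-05-14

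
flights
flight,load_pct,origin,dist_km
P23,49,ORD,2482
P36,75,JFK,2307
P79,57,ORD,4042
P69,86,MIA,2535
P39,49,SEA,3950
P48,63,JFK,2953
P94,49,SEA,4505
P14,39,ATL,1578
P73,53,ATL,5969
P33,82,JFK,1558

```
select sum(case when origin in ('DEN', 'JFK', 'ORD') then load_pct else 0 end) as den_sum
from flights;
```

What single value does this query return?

326

flight=P23: ✓ → 49
flight=P36: ✓ → 75
flight=P79: ✓ → 57
flight=P69: ✗
flight=P39: ✗
flight=P48: ✓ → 63
flight=P94: ✗
flight=P14: ✗
flight=P73: ✗
flight=P33: ✓ → 82
den_sum = 49 + 75 + 57 + 63 + 82 = 326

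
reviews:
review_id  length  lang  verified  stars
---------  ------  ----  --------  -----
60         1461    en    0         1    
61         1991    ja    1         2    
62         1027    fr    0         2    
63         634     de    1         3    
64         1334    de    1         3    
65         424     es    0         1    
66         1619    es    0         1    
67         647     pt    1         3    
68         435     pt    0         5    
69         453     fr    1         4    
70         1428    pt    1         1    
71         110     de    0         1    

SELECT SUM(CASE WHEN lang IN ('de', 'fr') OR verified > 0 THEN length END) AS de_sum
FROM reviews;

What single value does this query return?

review_id=60: ✗
review_id=61: ✓ → 1991
review_id=62: ✓ → 1027
review_id=63: ✓ → 634
review_id=64: ✓ → 1334
review_id=65: ✗
review_id=66: ✗
review_id=67: ✓ → 647
review_id=68: ✗
review_id=69: ✓ → 453
review_id=70: ✓ → 1428
review_id=71: ✓ → 110
de_sum = 1991 + 1027 + 634 + 1334 + 647 + 453 + 1428 + 110 = 7624

7624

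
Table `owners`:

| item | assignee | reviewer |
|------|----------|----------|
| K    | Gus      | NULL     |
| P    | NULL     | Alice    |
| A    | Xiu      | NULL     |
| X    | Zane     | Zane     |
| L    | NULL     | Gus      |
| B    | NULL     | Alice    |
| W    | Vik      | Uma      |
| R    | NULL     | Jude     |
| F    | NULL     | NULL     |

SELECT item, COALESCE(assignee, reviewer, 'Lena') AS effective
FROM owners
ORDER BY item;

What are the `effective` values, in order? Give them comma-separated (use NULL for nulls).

Xiu, Alice, Lena, Gus, Gus, Alice, Jude, Vik, Zane

item=A: assignee=Xiu → Xiu
item=B: assignee=NULL, reviewer=Alice → Alice
item=F: assignee=NULL, reviewer=NULL, → literal Lena → Lena
item=K: assignee=Gus → Gus
item=L: assignee=NULL, reviewer=Gus → Gus
item=P: assignee=NULL, reviewer=Alice → Alice
item=R: assignee=NULL, reviewer=Jude → Jude
item=W: assignee=Vik → Vik
item=X: assignee=Zane → Zane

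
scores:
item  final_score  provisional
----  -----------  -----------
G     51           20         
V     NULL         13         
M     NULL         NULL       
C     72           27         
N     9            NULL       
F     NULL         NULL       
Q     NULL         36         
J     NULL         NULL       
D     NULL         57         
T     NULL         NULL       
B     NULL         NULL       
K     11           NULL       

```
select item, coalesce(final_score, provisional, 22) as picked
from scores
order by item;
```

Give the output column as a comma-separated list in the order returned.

22, 72, 57, 22, 51, 22, 11, 22, 9, 36, 22, 13

item=B: final_score=NULL, provisional=NULL, → literal 22 → 22
item=C: final_score=72 → 72
item=D: final_score=NULL, provisional=57 → 57
item=F: final_score=NULL, provisional=NULL, → literal 22 → 22
item=G: final_score=51 → 51
item=J: final_score=NULL, provisional=NULL, → literal 22 → 22
item=K: final_score=11 → 11
item=M: final_score=NULL, provisional=NULL, → literal 22 → 22
item=N: final_score=9 → 9
item=Q: final_score=NULL, provisional=36 → 36
item=T: final_score=NULL, provisional=NULL, → literal 22 → 22
item=V: final_score=NULL, provisional=13 → 13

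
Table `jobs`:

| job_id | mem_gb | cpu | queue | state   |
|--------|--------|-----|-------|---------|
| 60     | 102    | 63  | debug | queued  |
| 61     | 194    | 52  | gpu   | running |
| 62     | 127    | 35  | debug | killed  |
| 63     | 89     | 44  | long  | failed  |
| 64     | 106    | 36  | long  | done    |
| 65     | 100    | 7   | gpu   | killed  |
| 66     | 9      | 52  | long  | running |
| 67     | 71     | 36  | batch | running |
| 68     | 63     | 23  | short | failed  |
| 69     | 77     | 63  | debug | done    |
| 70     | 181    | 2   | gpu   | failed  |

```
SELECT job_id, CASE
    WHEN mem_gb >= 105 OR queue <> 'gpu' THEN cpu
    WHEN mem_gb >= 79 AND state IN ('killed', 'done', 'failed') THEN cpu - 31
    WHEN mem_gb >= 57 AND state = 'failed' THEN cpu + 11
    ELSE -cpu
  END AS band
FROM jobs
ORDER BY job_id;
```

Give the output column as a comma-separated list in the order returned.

job_id=60: mem_gb >= 105 OR queue <> 'gpu' → 63
job_id=61: mem_gb >= 105 OR queue <> 'gpu' → 52
job_id=62: mem_gb >= 105 OR queue <> 'gpu' → 35
job_id=63: mem_gb >= 105 OR queue <> 'gpu' → 44
job_id=64: mem_gb >= 105 OR queue <> 'gpu' → 36
job_id=65: mem_gb >= 79 AND state IN ('killed', 'done', 'failed') → -24
job_id=66: mem_gb >= 105 OR queue <> 'gpu' → 52
job_id=67: mem_gb >= 105 OR queue <> 'gpu' → 36
job_id=68: mem_gb >= 105 OR queue <> 'gpu' → 23
job_id=69: mem_gb >= 105 OR queue <> 'gpu' → 63
job_id=70: mem_gb >= 105 OR queue <> 'gpu' → 2

63, 52, 35, 44, 36, -24, 52, 36, 23, 63, 2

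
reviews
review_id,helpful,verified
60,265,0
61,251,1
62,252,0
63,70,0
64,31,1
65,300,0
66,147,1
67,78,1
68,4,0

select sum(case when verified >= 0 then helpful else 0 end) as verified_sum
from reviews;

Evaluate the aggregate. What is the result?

1398

review_id=60: ✓ → 265
review_id=61: ✓ → 251
review_id=62: ✓ → 252
review_id=63: ✓ → 70
review_id=64: ✓ → 31
review_id=65: ✓ → 300
review_id=66: ✓ → 147
review_id=67: ✓ → 78
review_id=68: ✓ → 4
verified_sum = 265 + 251 + 252 + 70 + 31 + 300 + 147 + 78 + 4 = 1398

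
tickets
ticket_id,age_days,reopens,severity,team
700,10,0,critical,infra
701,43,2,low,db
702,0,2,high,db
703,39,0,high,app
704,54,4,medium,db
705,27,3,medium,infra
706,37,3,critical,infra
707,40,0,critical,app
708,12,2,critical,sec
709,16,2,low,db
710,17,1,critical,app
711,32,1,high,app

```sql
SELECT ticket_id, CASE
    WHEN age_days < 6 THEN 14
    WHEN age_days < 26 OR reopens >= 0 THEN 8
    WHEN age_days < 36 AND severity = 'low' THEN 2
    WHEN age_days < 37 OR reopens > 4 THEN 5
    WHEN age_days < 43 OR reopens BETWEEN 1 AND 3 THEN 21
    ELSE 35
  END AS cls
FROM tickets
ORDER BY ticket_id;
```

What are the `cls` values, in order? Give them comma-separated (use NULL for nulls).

8, 8, 14, 8, 8, 8, 8, 8, 8, 8, 8, 8

ticket_id=700: age_days < 26 OR reopens >= 0 → 8
ticket_id=701: age_days < 26 OR reopens >= 0 → 8
ticket_id=702: age_days < 6 → 14
ticket_id=703: age_days < 26 OR reopens >= 0 → 8
ticket_id=704: age_days < 26 OR reopens >= 0 → 8
ticket_id=705: age_days < 26 OR reopens >= 0 → 8
ticket_id=706: age_days < 26 OR reopens >= 0 → 8
ticket_id=707: age_days < 26 OR reopens >= 0 → 8
ticket_id=708: age_days < 26 OR reopens >= 0 → 8
ticket_id=709: age_days < 26 OR reopens >= 0 → 8
ticket_id=710: age_days < 26 OR reopens >= 0 → 8
ticket_id=711: age_days < 26 OR reopens >= 0 → 8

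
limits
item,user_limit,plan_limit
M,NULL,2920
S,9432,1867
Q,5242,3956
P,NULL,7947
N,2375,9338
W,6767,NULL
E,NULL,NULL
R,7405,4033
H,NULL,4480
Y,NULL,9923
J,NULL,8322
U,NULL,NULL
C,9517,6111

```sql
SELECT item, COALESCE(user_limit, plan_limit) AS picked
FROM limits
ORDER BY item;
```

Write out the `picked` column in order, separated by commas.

9517, NULL, 4480, 8322, 2920, 2375, 7947, 5242, 7405, 9432, NULL, 6767, 9923

item=C: user_limit=9517 → 9517
item=E: user_limit=NULL, plan_limit=NULL (all NULL) → NULL
item=H: user_limit=NULL, plan_limit=4480 → 4480
item=J: user_limit=NULL, plan_limit=8322 → 8322
item=M: user_limit=NULL, plan_limit=2920 → 2920
item=N: user_limit=2375 → 2375
item=P: user_limit=NULL, plan_limit=7947 → 7947
item=Q: user_limit=5242 → 5242
item=R: user_limit=7405 → 7405
item=S: user_limit=9432 → 9432
item=U: user_limit=NULL, plan_limit=NULL (all NULL) → NULL
item=W: user_limit=6767 → 6767
item=Y: user_limit=NULL, plan_limit=9923 → 9923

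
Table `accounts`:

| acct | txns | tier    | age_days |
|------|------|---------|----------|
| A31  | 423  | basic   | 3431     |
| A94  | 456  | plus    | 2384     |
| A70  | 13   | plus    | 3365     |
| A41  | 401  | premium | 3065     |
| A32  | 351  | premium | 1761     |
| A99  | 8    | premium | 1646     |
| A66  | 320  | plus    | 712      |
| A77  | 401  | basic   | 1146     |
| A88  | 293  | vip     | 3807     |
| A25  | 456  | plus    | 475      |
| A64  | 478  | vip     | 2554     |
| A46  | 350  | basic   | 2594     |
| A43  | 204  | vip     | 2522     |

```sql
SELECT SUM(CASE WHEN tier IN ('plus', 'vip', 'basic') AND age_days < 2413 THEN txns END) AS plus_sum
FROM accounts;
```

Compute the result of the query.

acct=A31: ✗
acct=A94: ✓ → 456
acct=A70: ✗
acct=A41: ✗
acct=A32: ✗
acct=A99: ✗
acct=A66: ✓ → 320
acct=A77: ✓ → 401
acct=A88: ✗
acct=A25: ✓ → 456
acct=A64: ✗
acct=A46: ✗
acct=A43: ✗
plus_sum = 456 + 320 + 401 + 456 = 1633

1633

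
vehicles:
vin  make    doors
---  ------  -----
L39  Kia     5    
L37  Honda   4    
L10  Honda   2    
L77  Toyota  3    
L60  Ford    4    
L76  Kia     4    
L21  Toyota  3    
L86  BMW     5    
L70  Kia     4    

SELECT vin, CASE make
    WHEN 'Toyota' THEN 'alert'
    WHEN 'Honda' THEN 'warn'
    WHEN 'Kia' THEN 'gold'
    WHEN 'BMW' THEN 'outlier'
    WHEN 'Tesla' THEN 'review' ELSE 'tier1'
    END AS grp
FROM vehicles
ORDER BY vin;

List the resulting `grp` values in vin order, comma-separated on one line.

warn, alert, warn, gold, tier1, gold, gold, alert, outlier

vin=L10: make='Honda' → warn
vin=L21: make='Toyota' → alert
vin=L37: make='Honda' → warn
vin=L39: make='Kia' → gold
vin=L60: ELSE → tier1
vin=L70: make='Kia' → gold
vin=L76: make='Kia' → gold
vin=L77: make='Toyota' → alert
vin=L86: make='BMW' → outlier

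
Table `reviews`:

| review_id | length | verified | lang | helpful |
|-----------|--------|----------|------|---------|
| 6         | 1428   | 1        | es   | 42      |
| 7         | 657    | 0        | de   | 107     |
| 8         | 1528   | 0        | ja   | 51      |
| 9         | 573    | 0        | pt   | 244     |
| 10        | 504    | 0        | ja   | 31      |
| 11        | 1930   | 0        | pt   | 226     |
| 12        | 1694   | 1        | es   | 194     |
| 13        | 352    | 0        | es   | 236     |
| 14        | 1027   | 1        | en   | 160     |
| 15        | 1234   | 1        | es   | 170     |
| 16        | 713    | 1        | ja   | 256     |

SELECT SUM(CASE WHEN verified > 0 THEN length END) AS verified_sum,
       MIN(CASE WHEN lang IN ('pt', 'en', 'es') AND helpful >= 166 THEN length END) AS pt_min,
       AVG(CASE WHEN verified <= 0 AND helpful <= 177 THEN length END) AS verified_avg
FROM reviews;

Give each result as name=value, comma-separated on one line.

[verified_sum: verified > 0]
review_id=6: ✓ → 1428
review_id=7: ✗
review_id=8: ✗
review_id=9: ✗
review_id=10: ✗
review_id=11: ✗
review_id=12: ✓ → 1694
review_id=13: ✗
review_id=14: ✓ → 1027
review_id=15: ✓ → 1234
review_id=16: ✓ → 713
verified_sum = 1428 + 1694 + 1027 + 1234 + 713 = 6096
—
[pt_min: lang IN ('pt', 'en', 'es') AND helpful >= 166]
review_id=6: ✗
review_id=7: ✗
review_id=8: ✗
review_id=9: ✓ → 573
review_id=10: ✗
review_id=11: ✓ → 1930
review_id=12: ✓ → 1694
review_id=13: ✓ → 352
review_id=14: ✗
review_id=15: ✓ → 1234
review_id=16: ✗
pt_min = MIN(573, 1930, 1694, 352, 1234) = 352
—
[verified_avg: verified <= 0 AND helpful <= 177]
review_id=6: ✗
review_id=7: ✓ → 657
review_id=8: ✓ → 1528
review_id=9: ✗
review_id=10: ✓ → 504
review_id=11: ✗
review_id=12: ✗
review_id=13: ✗
review_id=14: ✗
review_id=15: ✗
review_id=16: ✗
verified_avg = (657 + 1528 + 504) / 3 = 896.3333333333

verified_sum=6096, pt_min=352, verified_avg=896.3333333333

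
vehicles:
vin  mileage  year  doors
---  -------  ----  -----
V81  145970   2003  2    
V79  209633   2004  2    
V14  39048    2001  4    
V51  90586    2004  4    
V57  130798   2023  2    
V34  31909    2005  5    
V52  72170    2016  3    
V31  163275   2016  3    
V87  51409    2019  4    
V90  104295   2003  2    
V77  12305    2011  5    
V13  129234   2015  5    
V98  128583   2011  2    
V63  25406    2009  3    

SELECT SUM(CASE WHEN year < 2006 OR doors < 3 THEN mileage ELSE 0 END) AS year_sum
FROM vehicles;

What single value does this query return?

vin=V81: ✓ → 145970
vin=V79: ✓ → 209633
vin=V14: ✓ → 39048
vin=V51: ✓ → 90586
vin=V57: ✓ → 130798
vin=V34: ✓ → 31909
vin=V52: ✗
vin=V31: ✗
vin=V87: ✗
vin=V90: ✓ → 104295
vin=V77: ✗
vin=V13: ✗
vin=V98: ✓ → 128583
vin=V63: ✗
year_sum = 145970 + 209633 + 39048 + 90586 + 130798 + 31909 + 104295 + 128583 = 880822

880822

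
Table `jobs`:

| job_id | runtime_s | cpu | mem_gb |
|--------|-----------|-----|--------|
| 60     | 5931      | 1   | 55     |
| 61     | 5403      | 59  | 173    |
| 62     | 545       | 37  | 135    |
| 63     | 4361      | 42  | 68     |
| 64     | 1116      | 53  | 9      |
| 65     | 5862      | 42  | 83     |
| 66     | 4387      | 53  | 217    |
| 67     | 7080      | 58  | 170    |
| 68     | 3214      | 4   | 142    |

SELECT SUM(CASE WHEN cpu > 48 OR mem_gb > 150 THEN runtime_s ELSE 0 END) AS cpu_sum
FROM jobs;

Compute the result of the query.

job_id=60: ✗
job_id=61: ✓ → 5403
job_id=62: ✗
job_id=63: ✗
job_id=64: ✓ → 1116
job_id=65: ✗
job_id=66: ✓ → 4387
job_id=67: ✓ → 7080
job_id=68: ✗
cpu_sum = 5403 + 1116 + 4387 + 7080 = 17986

17986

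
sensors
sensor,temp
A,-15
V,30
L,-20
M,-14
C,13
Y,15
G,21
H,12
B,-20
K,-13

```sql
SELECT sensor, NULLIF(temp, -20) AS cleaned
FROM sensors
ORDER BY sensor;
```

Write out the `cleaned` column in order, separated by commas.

sensor=A: temp=-15 vs -20: differ → -15
sensor=B: temp=-20 vs -20: equal → NULL
sensor=C: temp=13 vs -20: differ → 13
sensor=G: temp=21 vs -20: differ → 21
sensor=H: temp=12 vs -20: differ → 12
sensor=K: temp=-13 vs -20: differ → -13
sensor=L: temp=-20 vs -20: equal → NULL
sensor=M: temp=-14 vs -20: differ → -14
sensor=V: temp=30 vs -20: differ → 30
sensor=Y: temp=15 vs -20: differ → 15

-15, NULL, 13, 21, 12, -13, NULL, -14, 30, 15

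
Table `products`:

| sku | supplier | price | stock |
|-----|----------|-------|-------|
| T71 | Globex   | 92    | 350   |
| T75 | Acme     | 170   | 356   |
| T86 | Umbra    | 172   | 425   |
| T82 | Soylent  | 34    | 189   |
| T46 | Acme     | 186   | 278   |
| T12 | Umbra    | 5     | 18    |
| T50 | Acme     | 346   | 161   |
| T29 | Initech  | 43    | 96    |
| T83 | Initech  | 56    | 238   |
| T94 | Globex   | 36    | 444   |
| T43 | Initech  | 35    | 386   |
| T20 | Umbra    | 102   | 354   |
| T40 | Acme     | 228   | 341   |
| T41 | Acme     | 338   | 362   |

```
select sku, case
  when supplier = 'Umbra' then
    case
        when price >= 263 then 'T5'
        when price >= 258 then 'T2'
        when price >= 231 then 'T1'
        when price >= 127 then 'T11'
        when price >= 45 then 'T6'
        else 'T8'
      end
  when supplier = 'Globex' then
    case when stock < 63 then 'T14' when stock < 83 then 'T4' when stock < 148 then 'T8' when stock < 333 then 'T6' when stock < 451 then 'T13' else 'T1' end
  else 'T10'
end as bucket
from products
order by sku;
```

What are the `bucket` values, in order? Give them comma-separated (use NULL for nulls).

T8, T6, T10, T10, T10, T10, T10, T10, T13, T10, T10, T10, T11, T13

sku=T12: supplier='Umbra' → inner[ELSE] → T8
sku=T20: supplier='Umbra' → inner[price >= 45] → T6
sku=T29: supplier='Initech' → outer ELSE → T10
sku=T40: supplier='Acme' → outer ELSE → T10
sku=T41: supplier='Acme' → outer ELSE → T10
sku=T43: supplier='Initech' → outer ELSE → T10
sku=T46: supplier='Acme' → outer ELSE → T10
sku=T50: supplier='Acme' → outer ELSE → T10
sku=T71: supplier='Globex' → inner[stock < 451] → T13
sku=T75: supplier='Acme' → outer ELSE → T10
sku=T82: supplier='Soylent' → outer ELSE → T10
sku=T83: supplier='Initech' → outer ELSE → T10
sku=T86: supplier='Umbra' → inner[price >= 127] → T11
sku=T94: supplier='Globex' → inner[stock < 451] → T13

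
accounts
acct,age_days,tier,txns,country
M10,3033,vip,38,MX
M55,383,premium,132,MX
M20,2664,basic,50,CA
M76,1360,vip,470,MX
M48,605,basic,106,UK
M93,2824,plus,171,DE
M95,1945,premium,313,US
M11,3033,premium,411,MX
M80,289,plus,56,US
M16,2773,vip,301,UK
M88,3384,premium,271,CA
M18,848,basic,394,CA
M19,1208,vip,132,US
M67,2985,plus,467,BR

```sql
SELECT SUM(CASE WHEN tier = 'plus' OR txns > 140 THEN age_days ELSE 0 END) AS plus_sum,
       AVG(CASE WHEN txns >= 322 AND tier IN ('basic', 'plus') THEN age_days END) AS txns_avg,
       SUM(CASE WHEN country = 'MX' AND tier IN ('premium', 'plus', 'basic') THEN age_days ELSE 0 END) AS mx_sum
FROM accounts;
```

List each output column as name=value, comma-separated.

[plus_sum: tier = 'plus' OR txns > 140]
acct=M10: ✗
acct=M55: ✗
acct=M20: ✗
acct=M76: ✓ → 1360
acct=M48: ✗
acct=M93: ✓ → 2824
acct=M95: ✓ → 1945
acct=M11: ✓ → 3033
acct=M80: ✓ → 289
acct=M16: ✓ → 2773
acct=M88: ✓ → 3384
acct=M18: ✓ → 848
acct=M19: ✗
acct=M67: ✓ → 2985
plus_sum = 1360 + 2824 + 1945 + 3033 + 289 + 2773 + 3384 + 848 + 2985 = 19441
—
[txns_avg: txns >= 322 AND tier IN ('basic', 'plus')]
acct=M10: ✗
acct=M55: ✗
acct=M20: ✗
acct=M76: ✗
acct=M48: ✗
acct=M93: ✗
acct=M95: ✗
acct=M11: ✗
acct=M80: ✗
acct=M16: ✗
acct=M88: ✗
acct=M18: ✓ → 848
acct=M19: ✗
acct=M67: ✓ → 2985
txns_avg = (848 + 2985) / 2 = 1916.5
—
[mx_sum: country = 'MX' AND tier IN ('premium', 'plus', 'basic')]
acct=M10: ✗
acct=M55: ✓ → 383
acct=M20: ✗
acct=M76: ✗
acct=M48: ✗
acct=M93: ✗
acct=M95: ✗
acct=M11: ✓ → 3033
acct=M80: ✗
acct=M16: ✗
acct=M88: ✗
acct=M18: ✗
acct=M19: ✗
acct=M67: ✗
mx_sum = 383 + 3033 = 3416

plus_sum=19441, txns_avg=1916.5, mx_sum=3416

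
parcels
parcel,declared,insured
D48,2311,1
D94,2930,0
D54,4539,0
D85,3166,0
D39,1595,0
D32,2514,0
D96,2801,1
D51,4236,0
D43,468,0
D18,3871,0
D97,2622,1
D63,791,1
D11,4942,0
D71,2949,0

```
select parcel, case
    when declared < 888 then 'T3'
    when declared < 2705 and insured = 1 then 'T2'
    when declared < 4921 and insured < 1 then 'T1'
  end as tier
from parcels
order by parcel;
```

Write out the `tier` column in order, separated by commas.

parcel=D11: (no match → NULL) → NULL
parcel=D18: declared < 4921 and insured < 1 → T1
parcel=D32: declared < 4921 and insured < 1 → T1
parcel=D39: declared < 4921 and insured < 1 → T1
parcel=D43: declared < 888 → T3
parcel=D48: declared < 2705 and insured = 1 → T2
parcel=D51: declared < 4921 and insured < 1 → T1
parcel=D54: declared < 4921 and insured < 1 → T1
parcel=D63: declared < 888 → T3
parcel=D71: declared < 4921 and insured < 1 → T1
parcel=D85: declared < 4921 and insured < 1 → T1
parcel=D94: declared < 4921 and insured < 1 → T1
parcel=D96: (no match → NULL) → NULL
parcel=D97: declared < 2705 and insured = 1 → T2

NULL, T1, T1, T1, T3, T2, T1, T1, T3, T1, T1, T1, NULL, T2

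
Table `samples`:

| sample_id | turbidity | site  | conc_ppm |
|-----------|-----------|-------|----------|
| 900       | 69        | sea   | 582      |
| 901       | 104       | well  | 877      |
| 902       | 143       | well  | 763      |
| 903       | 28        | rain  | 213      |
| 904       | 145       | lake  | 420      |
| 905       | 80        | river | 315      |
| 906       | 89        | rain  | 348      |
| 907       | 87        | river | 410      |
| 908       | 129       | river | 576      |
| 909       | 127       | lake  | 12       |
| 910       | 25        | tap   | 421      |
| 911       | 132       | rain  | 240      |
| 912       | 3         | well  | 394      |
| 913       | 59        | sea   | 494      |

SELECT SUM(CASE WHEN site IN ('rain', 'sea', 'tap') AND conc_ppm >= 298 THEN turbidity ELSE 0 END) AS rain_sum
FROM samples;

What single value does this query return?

sample_id=900: ✓ → 69
sample_id=901: ✗
sample_id=902: ✗
sample_id=903: ✗
sample_id=904: ✗
sample_id=905: ✗
sample_id=906: ✓ → 89
sample_id=907: ✗
sample_id=908: ✗
sample_id=909: ✗
sample_id=910: ✓ → 25
sample_id=911: ✗
sample_id=912: ✗
sample_id=913: ✓ → 59
rain_sum = 69 + 89 + 25 + 59 = 242

242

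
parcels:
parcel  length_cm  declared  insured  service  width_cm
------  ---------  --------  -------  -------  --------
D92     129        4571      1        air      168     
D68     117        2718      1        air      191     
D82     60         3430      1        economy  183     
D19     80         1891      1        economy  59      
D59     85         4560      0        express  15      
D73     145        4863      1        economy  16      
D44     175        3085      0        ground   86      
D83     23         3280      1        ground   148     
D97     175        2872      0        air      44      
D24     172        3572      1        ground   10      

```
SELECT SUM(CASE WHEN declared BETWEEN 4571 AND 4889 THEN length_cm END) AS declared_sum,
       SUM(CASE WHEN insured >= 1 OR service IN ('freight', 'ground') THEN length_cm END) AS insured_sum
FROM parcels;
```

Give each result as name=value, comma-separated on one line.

[declared_sum: declared BETWEEN 4571 AND 4889]
parcel=D92: ✓ → 129
parcel=D68: ✗
parcel=D82: ✗
parcel=D19: ✗
parcel=D59: ✗
parcel=D73: ✓ → 145
parcel=D44: ✗
parcel=D83: ✗
parcel=D97: ✗
parcel=D24: ✗
declared_sum = 129 + 145 = 274
—
[insured_sum: insured >= 1 OR service IN ('freight', 'ground')]
parcel=D92: ✓ → 129
parcel=D68: ✓ → 117
parcel=D82: ✓ → 60
parcel=D19: ✓ → 80
parcel=D59: ✗
parcel=D73: ✓ → 145
parcel=D44: ✓ → 175
parcel=D83: ✓ → 23
parcel=D97: ✗
parcel=D24: ✓ → 172
insured_sum = 129 + 117 + 60 + 80 + 145 + 175 + 23 + 172 = 901

declared_sum=274, insured_sum=901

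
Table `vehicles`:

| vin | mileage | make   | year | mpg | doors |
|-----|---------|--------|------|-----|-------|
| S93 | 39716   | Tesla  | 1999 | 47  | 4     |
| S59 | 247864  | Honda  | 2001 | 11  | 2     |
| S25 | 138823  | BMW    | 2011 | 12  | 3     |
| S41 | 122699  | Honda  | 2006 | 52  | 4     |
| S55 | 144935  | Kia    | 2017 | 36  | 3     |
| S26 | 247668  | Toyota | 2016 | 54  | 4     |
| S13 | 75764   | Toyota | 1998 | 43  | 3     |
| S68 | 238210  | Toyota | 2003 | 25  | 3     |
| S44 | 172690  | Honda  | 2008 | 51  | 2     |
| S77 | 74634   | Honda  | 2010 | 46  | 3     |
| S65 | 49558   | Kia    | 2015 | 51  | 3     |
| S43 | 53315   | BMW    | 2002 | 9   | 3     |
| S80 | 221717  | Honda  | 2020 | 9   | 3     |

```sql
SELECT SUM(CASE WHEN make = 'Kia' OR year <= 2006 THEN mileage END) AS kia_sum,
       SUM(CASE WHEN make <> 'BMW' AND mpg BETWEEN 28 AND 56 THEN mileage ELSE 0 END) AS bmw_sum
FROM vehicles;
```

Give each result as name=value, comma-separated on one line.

kia_sum=972061, bmw_sum=927664

[kia_sum: make = 'Kia' OR year <= 2006]
vin=S93: ✓ → 39716
vin=S59: ✓ → 247864
vin=S25: ✗
vin=S41: ✓ → 122699
vin=S55: ✓ → 144935
vin=S26: ✗
vin=S13: ✓ → 75764
vin=S68: ✓ → 238210
vin=S44: ✗
vin=S77: ✗
vin=S65: ✓ → 49558
vin=S43: ✓ → 53315
vin=S80: ✗
kia_sum = 39716 + 247864 + 122699 + 144935 + 75764 + 238210 + 49558 + 53315 = 972061
—
[bmw_sum: make <> 'BMW' AND mpg BETWEEN 28 AND 56]
vin=S93: ✓ → 39716
vin=S59: ✗
vin=S25: ✗
vin=S41: ✓ → 122699
vin=S55: ✓ → 144935
vin=S26: ✓ → 247668
vin=S13: ✓ → 75764
vin=S68: ✗
vin=S44: ✓ → 172690
vin=S77: ✓ → 74634
vin=S65: ✓ → 49558
vin=S43: ✗
vin=S80: ✗
bmw_sum = 39716 + 122699 + 144935 + 247668 + 75764 + 172690 + 74634 + 49558 = 927664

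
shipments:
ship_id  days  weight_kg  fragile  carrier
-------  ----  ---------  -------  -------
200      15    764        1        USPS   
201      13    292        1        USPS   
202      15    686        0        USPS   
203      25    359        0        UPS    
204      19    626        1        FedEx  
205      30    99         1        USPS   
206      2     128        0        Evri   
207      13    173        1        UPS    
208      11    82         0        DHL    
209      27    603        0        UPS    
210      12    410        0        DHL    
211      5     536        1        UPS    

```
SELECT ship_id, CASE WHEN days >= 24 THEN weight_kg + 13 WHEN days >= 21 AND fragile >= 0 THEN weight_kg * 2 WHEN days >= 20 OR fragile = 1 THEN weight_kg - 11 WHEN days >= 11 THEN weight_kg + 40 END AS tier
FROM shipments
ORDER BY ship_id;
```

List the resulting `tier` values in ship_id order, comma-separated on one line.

753, 281, 726, 372, 615, 112, NULL, 162, 122, 616, 450, 525

ship_id=200: days >= 20 OR fragile = 1 → 753
ship_id=201: days >= 20 OR fragile = 1 → 281
ship_id=202: days >= 11 → 726
ship_id=203: days >= 24 → 372
ship_id=204: days >= 20 OR fragile = 1 → 615
ship_id=205: days >= 24 → 112
ship_id=206: (no match → NULL) → NULL
ship_id=207: days >= 20 OR fragile = 1 → 162
ship_id=208: days >= 11 → 122
ship_id=209: days >= 24 → 616
ship_id=210: days >= 11 → 450
ship_id=211: days >= 20 OR fragile = 1 → 525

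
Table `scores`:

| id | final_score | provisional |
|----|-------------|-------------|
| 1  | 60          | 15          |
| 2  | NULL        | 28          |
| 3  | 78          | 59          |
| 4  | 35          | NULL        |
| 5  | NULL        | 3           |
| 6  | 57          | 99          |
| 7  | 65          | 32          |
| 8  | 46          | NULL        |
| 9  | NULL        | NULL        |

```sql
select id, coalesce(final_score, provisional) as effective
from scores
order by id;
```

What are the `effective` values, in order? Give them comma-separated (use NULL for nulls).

id=1: final_score=60 → 60
id=2: final_score=NULL, provisional=28 → 28
id=3: final_score=78 → 78
id=4: final_score=35 → 35
id=5: final_score=NULL, provisional=3 → 3
id=6: final_score=57 → 57
id=7: final_score=65 → 65
id=8: final_score=46 → 46
id=9: final_score=NULL, provisional=NULL (all NULL) → NULL

60, 28, 78, 35, 3, 57, 65, 46, NULL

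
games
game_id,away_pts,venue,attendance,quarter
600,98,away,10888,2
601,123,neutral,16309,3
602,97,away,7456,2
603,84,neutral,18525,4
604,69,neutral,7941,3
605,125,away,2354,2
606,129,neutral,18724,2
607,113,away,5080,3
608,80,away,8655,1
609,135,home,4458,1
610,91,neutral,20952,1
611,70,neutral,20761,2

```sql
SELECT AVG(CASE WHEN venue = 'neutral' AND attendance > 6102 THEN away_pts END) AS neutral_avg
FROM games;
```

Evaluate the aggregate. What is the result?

94.3333333333

game_id=600: ✗
game_id=601: ✓ → 123
game_id=602: ✗
game_id=603: ✓ → 84
game_id=604: ✓ → 69
game_id=605: ✗
game_id=606: ✓ → 129
game_id=607: ✗
game_id=608: ✗
game_id=609: ✗
game_id=610: ✓ → 91
game_id=611: ✓ → 70
neutral_avg = (123 + 84 + 69 + 129 + 91 + 70) / 6 = 94.3333333333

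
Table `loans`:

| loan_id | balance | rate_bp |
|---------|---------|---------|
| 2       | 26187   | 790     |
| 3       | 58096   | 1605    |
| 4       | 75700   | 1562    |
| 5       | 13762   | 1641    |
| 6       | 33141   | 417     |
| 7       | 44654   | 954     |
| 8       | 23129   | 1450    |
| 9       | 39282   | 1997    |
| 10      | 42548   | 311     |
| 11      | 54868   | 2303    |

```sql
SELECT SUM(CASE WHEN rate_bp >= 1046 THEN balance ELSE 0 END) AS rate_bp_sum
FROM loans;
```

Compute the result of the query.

264837

loan_id=2: ✗
loan_id=3: ✓ → 58096
loan_id=4: ✓ → 75700
loan_id=5: ✓ → 13762
loan_id=6: ✗
loan_id=7: ✗
loan_id=8: ✓ → 23129
loan_id=9: ✓ → 39282
loan_id=10: ✗
loan_id=11: ✓ → 54868
rate_bp_sum = 58096 + 75700 + 13762 + 23129 + 39282 + 54868 = 264837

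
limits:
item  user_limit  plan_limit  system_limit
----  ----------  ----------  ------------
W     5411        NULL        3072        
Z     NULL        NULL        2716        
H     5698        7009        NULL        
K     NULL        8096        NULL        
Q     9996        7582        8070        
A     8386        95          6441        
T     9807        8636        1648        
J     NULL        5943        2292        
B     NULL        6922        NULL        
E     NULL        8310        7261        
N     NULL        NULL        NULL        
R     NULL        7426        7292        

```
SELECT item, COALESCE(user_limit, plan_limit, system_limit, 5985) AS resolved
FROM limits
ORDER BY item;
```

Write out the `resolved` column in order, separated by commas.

8386, 6922, 8310, 5698, 5943, 8096, 5985, 9996, 7426, 9807, 5411, 2716

item=A: user_limit=8386 → 8386
item=B: user_limit=NULL, plan_limit=6922 → 6922
item=E: user_limit=NULL, plan_limit=8310 → 8310
item=H: user_limit=5698 → 5698
item=J: user_limit=NULL, plan_limit=5943 → 5943
item=K: user_limit=NULL, plan_limit=8096 → 8096
item=N: user_limit=NULL, plan_limit=NULL, system_limit=NULL, → literal 5985 → 5985
item=Q: user_limit=9996 → 9996
item=R: user_limit=NULL, plan_limit=7426 → 7426
item=T: user_limit=9807 → 9807
item=W: user_limit=5411 → 5411
item=Z: user_limit=NULL, plan_limit=NULL, system_limit=2716 → 2716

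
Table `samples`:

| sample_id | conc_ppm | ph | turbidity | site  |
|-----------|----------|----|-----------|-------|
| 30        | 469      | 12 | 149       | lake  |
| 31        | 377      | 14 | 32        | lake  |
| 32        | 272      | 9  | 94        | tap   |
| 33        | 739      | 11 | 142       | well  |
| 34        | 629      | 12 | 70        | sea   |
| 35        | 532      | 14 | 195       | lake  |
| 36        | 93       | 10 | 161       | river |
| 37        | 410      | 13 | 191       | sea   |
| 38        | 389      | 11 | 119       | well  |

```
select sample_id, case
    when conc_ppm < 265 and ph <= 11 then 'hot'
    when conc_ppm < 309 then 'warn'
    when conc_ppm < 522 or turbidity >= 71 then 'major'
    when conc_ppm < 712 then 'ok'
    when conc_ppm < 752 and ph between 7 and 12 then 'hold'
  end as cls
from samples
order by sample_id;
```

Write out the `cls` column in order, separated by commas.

sample_id=30: conc_ppm < 522 or turbidity >= 71 → major
sample_id=31: conc_ppm < 522 or turbidity >= 71 → major
sample_id=32: conc_ppm < 309 → warn
sample_id=33: conc_ppm < 522 or turbidity >= 71 → major
sample_id=34: conc_ppm < 712 → ok
sample_id=35: conc_ppm < 522 or turbidity >= 71 → major
sample_id=36: conc_ppm < 265 and ph <= 11 → hot
sample_id=37: conc_ppm < 522 or turbidity >= 71 → major
sample_id=38: conc_ppm < 522 or turbidity >= 71 → major

major, major, warn, major, ok, major, hot, major, major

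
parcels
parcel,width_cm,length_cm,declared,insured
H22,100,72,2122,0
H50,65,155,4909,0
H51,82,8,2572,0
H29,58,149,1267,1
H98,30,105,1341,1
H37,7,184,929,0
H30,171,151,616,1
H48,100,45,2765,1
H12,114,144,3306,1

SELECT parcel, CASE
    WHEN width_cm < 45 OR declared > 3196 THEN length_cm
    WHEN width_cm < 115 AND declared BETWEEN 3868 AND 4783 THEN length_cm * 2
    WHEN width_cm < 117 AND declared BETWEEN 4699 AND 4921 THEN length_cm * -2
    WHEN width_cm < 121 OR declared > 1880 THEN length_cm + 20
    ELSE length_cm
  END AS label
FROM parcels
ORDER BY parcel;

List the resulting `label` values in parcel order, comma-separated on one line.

parcel=H12: width_cm < 45 OR declared > 3196 → 144
parcel=H22: width_cm < 121 OR declared > 1880 → 92
parcel=H29: width_cm < 121 OR declared > 1880 → 169
parcel=H30: ELSE → 151
parcel=H37: width_cm < 45 OR declared > 3196 → 184
parcel=H48: width_cm < 121 OR declared > 1880 → 65
parcel=H50: width_cm < 45 OR declared > 3196 → 155
parcel=H51: width_cm < 121 OR declared > 1880 → 28
parcel=H98: width_cm < 45 OR declared > 3196 → 105

144, 92, 169, 151, 184, 65, 155, 28, 105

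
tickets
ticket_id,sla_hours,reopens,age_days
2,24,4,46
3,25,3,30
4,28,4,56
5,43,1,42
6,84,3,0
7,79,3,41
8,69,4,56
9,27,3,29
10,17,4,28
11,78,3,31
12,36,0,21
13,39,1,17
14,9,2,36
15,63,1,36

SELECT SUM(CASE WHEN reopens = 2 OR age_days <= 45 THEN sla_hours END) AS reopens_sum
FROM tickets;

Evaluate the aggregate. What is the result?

500

ticket_id=2: ✗
ticket_id=3: ✓ → 25
ticket_id=4: ✗
ticket_id=5: ✓ → 43
ticket_id=6: ✓ → 84
ticket_id=7: ✓ → 79
ticket_id=8: ✗
ticket_id=9: ✓ → 27
ticket_id=10: ✓ → 17
ticket_id=11: ✓ → 78
ticket_id=12: ✓ → 36
ticket_id=13: ✓ → 39
ticket_id=14: ✓ → 9
ticket_id=15: ✓ → 63
reopens_sum = 25 + 43 + 84 + 79 + 27 + 17 + 78 + 36 + 39 + 9 + 63 = 500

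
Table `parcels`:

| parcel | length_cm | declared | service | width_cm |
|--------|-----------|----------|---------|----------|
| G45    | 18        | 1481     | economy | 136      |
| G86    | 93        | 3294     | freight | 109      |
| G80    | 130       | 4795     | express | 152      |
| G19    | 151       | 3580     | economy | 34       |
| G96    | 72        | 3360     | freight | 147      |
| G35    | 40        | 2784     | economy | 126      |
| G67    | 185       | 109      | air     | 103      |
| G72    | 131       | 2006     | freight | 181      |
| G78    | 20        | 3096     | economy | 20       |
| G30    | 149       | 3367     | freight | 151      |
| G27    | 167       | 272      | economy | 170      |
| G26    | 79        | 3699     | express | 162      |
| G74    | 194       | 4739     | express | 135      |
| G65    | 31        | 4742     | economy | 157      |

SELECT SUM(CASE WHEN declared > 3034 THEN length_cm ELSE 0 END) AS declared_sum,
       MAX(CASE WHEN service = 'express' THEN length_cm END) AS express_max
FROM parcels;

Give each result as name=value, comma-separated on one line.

declared_sum=919, express_max=194

[declared_sum: declared > 3034]
parcel=G45: ✗
parcel=G86: ✓ → 93
parcel=G80: ✓ → 130
parcel=G19: ✓ → 151
parcel=G96: ✓ → 72
parcel=G35: ✗
parcel=G67: ✗
parcel=G72: ✗
parcel=G78: ✓ → 20
parcel=G30: ✓ → 149
parcel=G27: ✗
parcel=G26: ✓ → 79
parcel=G74: ✓ → 194
parcel=G65: ✓ → 31
declared_sum = 93 + 130 + 151 + 72 + 20 + 149 + 79 + 194 + 31 = 919
—
[express_max: service = 'express']
parcel=G45: ✗
parcel=G86: ✗
parcel=G80: ✓ → 130
parcel=G19: ✗
parcel=G96: ✗
parcel=G35: ✗
parcel=G67: ✗
parcel=G72: ✗
parcel=G78: ✗
parcel=G30: ✗
parcel=G27: ✗
parcel=G26: ✓ → 79
parcel=G74: ✓ → 194
parcel=G65: ✗
express_max = MAX(130, 79, 194) = 194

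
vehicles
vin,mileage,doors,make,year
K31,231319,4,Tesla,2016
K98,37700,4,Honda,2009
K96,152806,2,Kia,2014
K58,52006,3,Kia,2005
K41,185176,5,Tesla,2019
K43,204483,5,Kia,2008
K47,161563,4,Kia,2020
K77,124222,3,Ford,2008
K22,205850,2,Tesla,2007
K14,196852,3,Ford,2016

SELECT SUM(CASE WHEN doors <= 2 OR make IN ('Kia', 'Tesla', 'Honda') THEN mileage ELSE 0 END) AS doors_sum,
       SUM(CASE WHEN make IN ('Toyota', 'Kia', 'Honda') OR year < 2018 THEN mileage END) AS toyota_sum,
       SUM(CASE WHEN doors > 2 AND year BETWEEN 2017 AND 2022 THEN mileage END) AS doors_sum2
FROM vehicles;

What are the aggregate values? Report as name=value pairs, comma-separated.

doors_sum=1230903, toyota_sum=1366801, doors_sum2=346739

[doors_sum: doors <= 2 OR make IN ('Kia', 'Tesla', 'Honda')]
vin=K31: ✓ → 231319
vin=K98: ✓ → 37700
vin=K96: ✓ → 152806
vin=K58: ✓ → 52006
vin=K41: ✓ → 185176
vin=K43: ✓ → 204483
vin=K47: ✓ → 161563
vin=K77: ✗
vin=K22: ✓ → 205850
vin=K14: ✗
doors_sum = 231319 + 37700 + 152806 + 52006 + 185176 + 204483 + 161563 + 205850 = 1230903
—
[toyota_sum: make IN ('Toyota', 'Kia', 'Honda') OR year < 2018]
vin=K31: ✓ → 231319
vin=K98: ✓ → 37700
vin=K96: ✓ → 152806
vin=K58: ✓ → 52006
vin=K41: ✗
vin=K43: ✓ → 204483
vin=K47: ✓ → 161563
vin=K77: ✓ → 124222
vin=K22: ✓ → 205850
vin=K14: ✓ → 196852
toyota_sum = 231319 + 37700 + 152806 + 52006 + 204483 + 161563 + 124222 + 205850 + 196852 = 1366801
—
[doors_sum2: doors > 2 AND year BETWEEN 2017 AND 2022]
vin=K31: ✗
vin=K98: ✗
vin=K96: ✗
vin=K58: ✗
vin=K41: ✓ → 185176
vin=K43: ✗
vin=K47: ✓ → 161563
vin=K77: ✗
vin=K22: ✗
vin=K14: ✗
doors_sum2 = 185176 + 161563 = 346739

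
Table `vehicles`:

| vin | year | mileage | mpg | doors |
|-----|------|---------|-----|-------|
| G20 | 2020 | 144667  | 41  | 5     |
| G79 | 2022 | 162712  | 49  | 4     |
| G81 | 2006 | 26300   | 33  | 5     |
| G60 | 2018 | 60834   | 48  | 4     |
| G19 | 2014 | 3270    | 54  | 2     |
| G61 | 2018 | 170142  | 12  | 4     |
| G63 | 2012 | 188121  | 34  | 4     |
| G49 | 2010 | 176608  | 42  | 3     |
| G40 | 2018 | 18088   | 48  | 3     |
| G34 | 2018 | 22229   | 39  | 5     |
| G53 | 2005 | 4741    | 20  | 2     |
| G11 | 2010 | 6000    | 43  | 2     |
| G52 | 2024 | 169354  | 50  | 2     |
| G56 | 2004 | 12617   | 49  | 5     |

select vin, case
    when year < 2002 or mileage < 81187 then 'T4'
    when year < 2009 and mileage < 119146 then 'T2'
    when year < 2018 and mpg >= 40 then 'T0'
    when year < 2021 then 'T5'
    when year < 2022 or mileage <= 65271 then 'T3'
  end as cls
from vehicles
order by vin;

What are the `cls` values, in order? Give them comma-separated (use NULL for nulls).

vin=G11: year < 2002 or mileage < 81187 → T4
vin=G19: year < 2002 or mileage < 81187 → T4
vin=G20: year < 2021 → T5
vin=G34: year < 2002 or mileage < 81187 → T4
vin=G40: year < 2002 or mileage < 81187 → T4
vin=G49: year < 2018 and mpg >= 40 → T0
vin=G52: (no match → NULL) → NULL
vin=G53: year < 2002 or mileage < 81187 → T4
vin=G56: year < 2002 or mileage < 81187 → T4
vin=G60: year < 2002 or mileage < 81187 → T4
vin=G61: year < 2021 → T5
vin=G63: year < 2021 → T5
vin=G79: (no match → NULL) → NULL
vin=G81: year < 2002 or mileage < 81187 → T4

T4, T4, T5, T4, T4, T0, NULL, T4, T4, T4, T5, T5, NULL, T4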